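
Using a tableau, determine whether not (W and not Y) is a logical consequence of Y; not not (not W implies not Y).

Initial set: {Y; not not (not W implies not Y); not not (W and not Y)}.
not not (not W implies not Y): drop double negation, giving (not W implies not Y).
not not (W and not Y): α-rule — add W, not Y.
× closes — contains both Y and not Y.
All 1 branch closes.
Every branch closed, so the premises entail the conclusion.

Yes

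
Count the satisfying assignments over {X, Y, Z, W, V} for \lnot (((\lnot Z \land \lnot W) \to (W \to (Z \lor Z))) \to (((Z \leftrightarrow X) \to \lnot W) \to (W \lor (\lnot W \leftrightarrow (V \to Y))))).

Initial set: {\lnot (((\lnot Z \land \lnot W) \to (W \to (Z \lor Z))) \to (((Z \leftrightarrow X) \to \lnot W) \to (W \lor (\lnot W \leftrightarrow (V \to Y)))))}.
\lnot (((\lnot Z \land \lnot W) \to (W \to (Z \lor Z))) \to (((Z \leftrightarrow X) \to \lnot W) \to (W \lor (\lnot W \leftrightarrow (V \to Y))))): α-rule — add ((\lnot Z \land \lnot W) \to (W \to (Z \lor Z))), \lnot (((Z \leftrightarrow X) \to \lnot W) \to (W \lor (\lnot W \leftrightarrow (V \to Y)))).
\lnot (((Z \leftrightarrow X) \to \lnot W) \to (W \lor (\lnot W \leftrightarrow (V \to Y)))): α-rule — add ((Z \leftrightarrow X) \to \lnot W), \lnot (W \lor (\lnot W \leftrightarrow (V \to Y))).
\lnot (W \lor (\lnot W \leftrightarrow (V \to Y))): α-rule — add \lnot W, \lnot (\lnot W \leftrightarrow (V \to Y)).
((\lnot Z \land \lnot W) \to (W \to (Z \lor Z))): β-rule — branch into \lnot (\lnot Z \land \lnot W)  //  (W \to (Z \lor Z)).
  branch 1 (add \lnot (\lnot Z \land \lnot W)):
    ((Z \leftrightarrow X) \to \lnot W): β-rule — branch into \lnot (Z \leftrightarrow X)  //  \lnot W.
      branch 1.1 (add \lnot (Z \leftrightarrow X)):
        \lnot (\lnot W \leftrightarrow (V \to Y)): β-rule — branch into \lnot W, \lnot (V \to Y)  //  \lnot \lnot W, (V \to Y).
          branch 1.1.1 (add \lnot W, \lnot (V \to Y)):
            \lnot (V \to Y): α-rule — add V, \lnot Y.
            \lnot (\lnot Z \land \lnot W): β-rule — branch into \lnot \lnot Z  //  \lnot \lnot W.
              branch 1.1.1.1 (add \lnot \lnot Z):
                \lnot (Z \leftrightarrow X): β-rule — branch into Z, \lnot X  //  \lnot Z, X.
                  branch 1.1.1.1.1 (add Z, \lnot X):
                    ○ open, literals {V=true, W=false, X=false, Y=false, Z=true}.
                  branch 1.1.1.1.2 (add \lnot Z, X):
                    × closes — contains both Z and \lnot Z.
              branch 1.1.1.2 (add \lnot \lnot W):
                × closes — contains both W and \lnot W.
          branch 1.1.2 (add \lnot \lnot W, (V \to Y)):
            × closes — contains both W and \lnot W.
      branch 1.2 (add \lnot W):
        \lnot (\lnot W \leftrightarrow (V \to Y)): β-rule — branch into \lnot W, \lnot (V \to Y)  //  \lnot \lnot W, (V \to Y).
          branch 1.2.1 (add \lnot W, \lnot (V \to Y)):
            \lnot (V \to Y): α-rule — add V, \lnot Y.
            \lnot (\lnot Z \land \lnot W): β-rule — branch into \lnot \lnot Z  //  \lnot \lnot W.
              branch 1.2.1.1 (add \lnot \lnot Z):
                ○ open, literals {V=true, W=false, Y=false, Z=true}.
              branch 1.2.1.2 (add \lnot \lnot W):
                × closes — contains both W and \lnot W.
          branch 1.2.2 (add \lnot \lnot W, (V \to Y)):
            × closes — contains both W and \lnot W.
  branch 2 (add (W \to (Z \lor Z))):
    ((Z \leftrightarrow X) \to \lnot W): β-rule — branch into \lnot (Z \leftrightarrow X)  //  \lnot W.
      branch 2.1 (add \lnot (Z \leftrightarrow X)):
        \lnot (\lnot W \leftrightarrow (V \to Y)): β-rule — branch into \lnot W, \lnot (V \to Y)  //  \lnot \lnot W, (V \to Y).
          branch 2.1.1 (add \lnot W, \lnot (V \to Y)):
            \lnot (V \to Y): α-rule — add V, \lnot Y.
            (W \to (Z \lor Z)): β-rule — branch into \lnot W  //  (Z \lor Z).
              branch 2.1.1.1 (add \lnot W):
                \lnot (Z \leftrightarrow X): β-rule — branch into Z, \lnot X  //  \lnot Z, X.
                  branch 2.1.1.1.1 (add Z, \lnot X):
                    ○ open, literals {V=true, W=false, X=false, Y=false, Z=true}.
                  branch 2.1.1.1.2 (add \lnot Z, X):
                    ○ open, literals {V=true, W=false, X=true, Y=false, Z=false}.
              branch 2.1.1.2 (add (Z \lor Z)):
                \lnot (Z \leftrightarrow X): β-rule — branch into Z, \lnot X  //  \lnot Z, X.
                  branch 2.1.1.2.1 (add Z, \lnot X):
                    (Z \lor Z): β-rule — branch into Z  //  Z.
                      branch 2.1.1.2.1.1 (add Z):
                        ○ open, literals {V=true, W=false, X=false, Y=false, Z=true}.
                      branch 2.1.1.2.1.2 (add Z):
                        ○ open, literals {V=true, W=false, X=false, Y=false, Z=true}.
                  branch 2.1.1.2.2 (add \lnot Z, X):
                    (Z \lor Z): β-rule — branch into Z  //  Z.
                      branch 2.1.1.2.2.1 (add Z):
                        × closes — contains both Z and \lnot Z.
                      branch 2.1.1.2.2.2 (add Z):
                        × closes — contains both Z and \lnot Z.
          branch 2.1.2 (add \lnot \lnot W, (V \to Y)):
            × closes — contains both W and \lnot W.
      branch 2.2 (add \lnot W):
        \lnot (\lnot W \leftrightarrow (V \to Y)): β-rule — branch into \lnot W, \lnot (V \to Y)  //  \lnot \lnot W, (V \to Y).
          branch 2.2.1 (add \lnot W, \lnot (V \to Y)):
            \lnot (V \to Y): α-rule — add V, \lnot Y.
            (W \to (Z \lor Z)): β-rule — branch into \lnot W  //  (Z \lor Z).
              branch 2.2.1.1 (add \lnot W):
                ○ open, literals {V=true, W=false, Y=false}.
              branch 2.2.1.2 (add (Z \lor Z)):
                (Z \lor Z): β-rule — branch into Z  //  Z.
                  branch 2.2.1.2.1 (add Z):
                    ○ open, literals {V=true, W=false, Y=false, Z=true}.
                  branch 2.2.1.2.2 (add Z):
                    ○ open, literals {V=true, W=false, Y=false, Z=true}.
          branch 2.2.2 (add \lnot \lnot W, (V \to Y)):
            × closes — contains both W and \lnot W.
9 branches closed, 9 open.
Each open branch fixes some atoms; the unmentioned ones are free. Counting distinct full assignments: branch {V=true, W=false, X=false, Y=false, Z=true} (none free) contributes 1 new; branch {V=true, W=false, Y=false, Z=true} (X) contributes 1 new; branch {V=true, W=false, X=false, Y=false, Z=true} (none free) contributes 0 new; branch {V=true, W=false, X=true, Y=false, Z=false} (none free) contributes 1 new; branch {V=true, W=false, X=false, Y=false, Z=true} (none free) contributes 0 new; branch {V=true, W=false, X=false, Y=false, Z=true} (none free) contributes 0 new; branch {V=true, W=false, Y=false} (X, Z) contributes 1 new; branch {V=true, W=false, Y=false, Z=true} (X) contributes 0 new; branch {V=true, W=false, Y=false, Z=true} (X) contributes 0 new. Total: 4.

4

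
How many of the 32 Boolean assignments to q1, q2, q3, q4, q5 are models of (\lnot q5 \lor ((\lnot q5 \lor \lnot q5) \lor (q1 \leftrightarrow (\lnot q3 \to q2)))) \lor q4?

28

Initial set: {((\lnot q5 \lor ((\lnot q5 \lor \lnot q5) \lor (q1 \leftrightarrow (\lnot q3 \to q2)))) \lor q4)}.
((\lnot q5 \lor ((\lnot q5 \lor \lnot q5) \lor (q1 \leftrightarrow (\lnot q3 \to q2)))) \lor q4): β-rule — branch into (\lnot q5 \lor ((\lnot q5 \lor \lnot q5) \lor (q1 \leftrightarrow (\lnot q3 \to q2))))  //  q4.
  branch 1 (add (\lnot q5 \lor ((\lnot q5 \lor \lnot q5) \lor (q1 \leftrightarrow (\lnot q3 \to q2))))):
    (\lnot q5 \lor ((\lnot q5 \lor \lnot q5) \lor (q1 \leftrightarrow (\lnot q3 \to q2)))): β-rule — branch into \lnot q5  //  ((\lnot q5 \lor \lnot q5) \lor (q1 \leftrightarrow (\lnot q3 \to q2))).
      branch 1.1 (add \lnot q5):
        ○ open, literals {q5=false}.
      branch 1.2 (add ((\lnot q5 \lor \lnot q5) \lor (q1 \leftrightarrow (\lnot q3 \to q2)))):
        ((\lnot q5 \lor \lnot q5) \lor (q1 \leftrightarrow (\lnot q3 \to q2))): β-rule — branch into (\lnot q5 \lor \lnot q5)  //  (q1 \leftrightarrow (\lnot q3 \to q2)).
          branch 1.2.1 (add (\lnot q5 \lor \lnot q5)):
            (\lnot q5 \lor \lnot q5): β-rule — branch into \lnot q5  //  \lnot q5.
              branch 1.2.1.1 (add \lnot q5):
                ○ open, literals {q5=false}.
              branch 1.2.1.2 (add \lnot q5):
                ○ open, literals {q5=false}.
          branch 1.2.2 (add (q1 \leftrightarrow (\lnot q3 \to q2))):
            (q1 \leftrightarrow (\lnot q3 \to q2)): β-rule — branch into q1, (\lnot q3 \to q2)  //  \lnot q1, \lnot (\lnot q3 \to q2).
              branch 1.2.2.1 (add q1, (\lnot q3 \to q2)):
                (\lnot q3 \to q2): β-rule — branch into \lnot \lnot q3  //  q2.
                  branch 1.2.2.1.1 (add \lnot \lnot q3):
                    ○ open, literals {q1=true, q3=true}.
                  branch 1.2.2.1.2 (add q2):
                    ○ open, literals {q1=true, q2=true}.
              branch 1.2.2.2 (add \lnot q1, \lnot (\lnot q3 \to q2)):
                \lnot (\lnot q3 \to q2): α-rule — add \lnot q3, \lnot q2.
                ○ open, literals {q1=false, q2=false, q3=false}.
  branch 2 (add q4):
    ○ open, literals {q4=true}.
0 branches closed, 7 open.
Each open branch fixes some atoms; the unmentioned ones are free. Counting distinct full assignments: branch {q5=false} (q1, q2, q3, q4) contributes 16 new; branch {q5=false} (q1, q2, q3, q4) contributes 0 new; branch {q5=false} (q1, q2, q3, q4) contributes 0 new; branch {q1=true, q3=true} (q2, q4, q5) contributes 4 new; branch {q1=true, q2=true} (q3, q4, q5) contributes 2 new; branch {q1=false, q2=false, q3=false} (q4, q5) contributes 2 new; branch {q4=true} (q1, q2, q3, q5) contributes 4 new. Total: 28.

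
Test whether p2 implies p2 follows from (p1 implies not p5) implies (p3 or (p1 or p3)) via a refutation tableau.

Initial set: {((p1 implies not p5) implies (p3 or (p1 or p3))); not (p2 implies p2)}.
not (p2 implies p2): α-rule — add p2, not p2.
× closes — contains both p2 and not p2.
All 1 branch closes.
Every branch closed, so the premises entail the conclusion.

Yes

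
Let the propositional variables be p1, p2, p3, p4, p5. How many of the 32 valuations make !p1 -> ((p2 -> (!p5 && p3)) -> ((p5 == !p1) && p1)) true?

Initial set: {(!p1 -> ((p2 -> (!p5 && p3)) -> ((p5 == !p1) && p1)))}.
(!p1 -> ((p2 -> (!p5 && p3)) -> ((p5 == !p1) && p1))): β-rule — branch into !!p1  //  ((p2 -> (!p5 && p3)) -> ((p5 == !p1) && p1)).
  branch 1 (add !!p1):
    ○ open, literals {p1=T}.
  branch 2 (add ((p2 -> (!p5 && p3)) -> ((p5 == !p1) && p1))):
    ((p2 -> (!p5 && p3)) -> ((p5 == !p1) && p1)): β-rule — branch into !(p2 -> (!p5 && p3))  //  ((p5 == !p1) && p1).
      branch 2.1 (add !(p2 -> (!p5 && p3))):
        !(p2 -> (!p5 && p3)): α-rule — add p2, !(!p5 && p3).
        !(!p5 && p3): β-rule — branch into !!p5  //  !p3.
          branch 2.1.1 (add !!p5):
            ○ open, literals {p2=T, p5=T}.
          branch 2.1.2 (add !p3):
            ○ open, literals {p2=T, p3=F}.
      branch 2.2 (add ((p5 == !p1) && p1)):
        ((p5 == !p1) && p1): α-rule — add (p5 == !p1), p1.
        (p5 == !p1): β-rule — branch into p5, !p1  //  !p5, !!p1.
          branch 2.2.1 (add p5, !p1):
            × closes — contains both p1 and !p1.
          branch 2.2.2 (add !p5, !!p1):
            ○ open, literals {p1=T, p5=F}.
1 branch closed, 4 open.
Each open branch fixes some atoms; the unmentioned ones are free. Counting distinct full assignments: branch {p1=T} (p2, p3, p4, p5) contributes 16 new; branch {p2=T, p5=T} (p1, p3, p4) contributes 4 new; branch {p2=T, p3=F} (p1, p4, p5) contributes 2 new; branch {p1=T, p5=F} (p2, p3, p4) contributes 0 new. Total: 22.

22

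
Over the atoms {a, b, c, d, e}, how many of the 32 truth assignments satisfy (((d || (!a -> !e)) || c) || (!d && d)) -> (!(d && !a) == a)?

Initial set: {((((d || (!a -> !e)) || c) || (!d && d)) -> (!(d && !a) == a))}.
((((d || (!a -> !e)) || c) || (!d && d)) -> (!(d && !a) == a)): β-rule — branch into !(((d || (!a -> !e)) || c) || (!d && d))  //  (!(d && !a) == a).
  branch 1 (add !(((d || (!a -> !e)) || c) || (!d && d))):
    !(((d || (!a -> !e)) || c) || (!d && d)): α-rule — add !((d || (!a -> !e)) || c), !(!d && d).
    !((d || (!a -> !e)) || c): α-rule — add !(d || (!a -> !e)), !c.
    !(d || (!a -> !e)): α-rule — add !d, !(!a -> !e).
    !(!a -> !e): α-rule — add !a, !!e.
    !(!d && d): β-rule — branch into !!d  //  !d.
      branch 1.1 (add !!d):
        × closes — contains both d and !d.
      branch 1.2 (add !d):
        ○ open, literals {a=false, c=false, d=false, e=true}.
  branch 2 (add (!(d && !a) == a)):
    (!(d && !a) == a): β-rule — branch into !(d && !a), a  //  !!(d && !a), !a.
      branch 2.1 (add !(d && !a), a):
        !(d && !a): β-rule — branch into !d  //  !!a.
          branch 2.1.1 (add !d):
            ○ open, literals {a=true, d=false}.
          branch 2.1.2 (add !!a):
            ○ open, literals {a=true}.
      branch 2.2 (add !!(d && !a), !a):
        !!(d && !a): α-rule — add d, !a.
        ○ open, literals {a=false, d=true}.
1 branch closed, 4 open.
Each open branch fixes some atoms; the unmentioned ones are free. Counting distinct full assignments: branch {a=false, c=false, d=false, e=true} (b) contributes 2 new; branch {a=true, d=false} (b, c, e) contributes 8 new; branch {a=true} (b, c, d, e) contributes 8 new; branch {a=false, d=true} (b, c, e) contributes 8 new. Total: 26.

26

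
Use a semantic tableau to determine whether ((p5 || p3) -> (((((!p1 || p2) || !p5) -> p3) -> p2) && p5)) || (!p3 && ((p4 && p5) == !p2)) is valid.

Assume the negation and expand:
Initial set: {!(((p5 || p3) -> (((((!p1 || p2) || !p5) -> p3) -> p2) && p5)) || (!p3 && ((p4 && p5) == !p2)))}.
!(((p5 || p3) -> (((((!p1 || p2) || !p5) -> p3) -> p2) && p5)) || (!p3 && ((p4 && p5) == !p2))): α-rule — add !((p5 || p3) -> (((((!p1 || p2) || !p5) -> p3) -> p2) && p5)), !(!p3 && ((p4 && p5) == !p2)).
!((p5 || p3) -> (((((!p1 || p2) || !p5) -> p3) -> p2) && p5)): α-rule — add (p5 || p3), !(((((!p1 || p2) || !p5) -> p3) -> p2) && p5).
!(!p3 && ((p4 && p5) == !p2)): β-rule — branch into !!p3  //  !((p4 && p5) == !p2).
  branch 1 (add !!p3):
    (p5 || p3): β-rule — branch into p5  //  p3.
      branch 1.1 (add p5):
        !(((((!p1 || p2) || !p5) -> p3) -> p2) && p5): β-rule — branch into !((((!p1 || p2) || !p5) -> p3) -> p2)  //  !p5.
          branch 1.1.1 (add !((((!p1 || p2) || !p5) -> p3) -> p2)):
            !((((!p1 || p2) || !p5) -> p3) -> p2): α-rule — add (((!p1 || p2) || !p5) -> p3), !p2.
            (((!p1 || p2) || !p5) -> p3): β-rule — branch into !((!p1 || p2) || !p5)  //  p3.
              branch 1.1.1.1 (add !((!p1 || p2) || !p5)):
                !((!p1 || p2) || !p5): α-rule — add !(!p1 || p2), !!p5.
                !(!p1 || p2): α-rule — add !!p1, !p2.
                ○ open, literals {p1=1, p2=0, p3=1, p5=1}.
              branch 1.1.1.2 (add p3):
                ○ open, literals {p2=0, p3=1, p5=1}.
          branch 1.1.2 (add !p5):
            × closes — contains both p5 and !p5.
      branch 1.2 (add p3):
        !(((((!p1 || p2) || !p5) -> p3) -> p2) && p5): β-rule — branch into !((((!p1 || p2) || !p5) -> p3) -> p2)  //  !p5.
          branch 1.2.1 (add !((((!p1 || p2) || !p5) -> p3) -> p2)):
            !((((!p1 || p2) || !p5) -> p3) -> p2): α-rule — add (((!p1 || p2) || !p5) -> p3), !p2.
            (((!p1 || p2) || !p5) -> p3): β-rule — branch into !((!p1 || p2) || !p5)  //  p3.
              branch 1.2.1.1 (add !((!p1 || p2) || !p5)):
                !((!p1 || p2) || !p5): α-rule — add !(!p1 || p2), !!p5.
                !(!p1 || p2): α-rule — add !!p1, !p2.
                ○ open, literals {p1=1, p2=0, p3=1, p5=1}.
              branch 1.2.1.2 (add p3):
                ○ open, literals {p2=0, p3=1}.
          branch 1.2.2 (add !p5):
            ○ open, literals {p3=1, p5=0}.
  branch 2 (add !((p4 && p5) == !p2)):
    (p5 || p3): β-rule — branch into p5  //  p3.
      branch 2.1 (add p5):
        !(((((!p1 || p2) || !p5) -> p3) -> p2) && p5): β-rule — branch into !((((!p1 || p2) || !p5) -> p3) -> p2)  //  !p5.
          branch 2.1.1 (add !((((!p1 || p2) || !p5) -> p3) -> p2)):
            !((((!p1 || p2) || !p5) -> p3) -> p2): α-rule — add (((!p1 || p2) || !p5) -> p3), !p2.
            !((p4 && p5) == !p2): β-rule — branch into (p4 && p5), !!p2  //  !(p4 && p5), !p2.
              branch 2.1.1.1 (add (p4 && p5), !!p2):
                × closes — contains both p2 and !p2.
              branch 2.1.1.2 (add !(p4 && p5), !p2):
                (((!p1 || p2) || !p5) -> p3): β-rule — branch into !((!p1 || p2) || !p5)  //  p3.
                  branch 2.1.1.2.1 (add !((!p1 || p2) || !p5)):
                    !((!p1 || p2) || !p5): α-rule — add !(!p1 || p2), !!p5.
                    !(!p1 || p2): α-rule — add !!p1, !p2.
                    !(p4 && p5): β-rule — branch into !p4  //  !p5.
                      branch 2.1.1.2.1.1 (add !p4):
                        ○ open, literals {p1=1, p2=0, p4=0, p5=1}.
                      branch 2.1.1.2.1.2 (add !p5):
                        × closes — contains both p5 and !p5.
                  branch 2.1.1.2.2 (add p3):
                    !(p4 && p5): β-rule — branch into !p4  //  !p5.
                      branch 2.1.1.2.2.1 (add !p4):
                        ○ open, literals {p2=0, p3=1, p4=0, p5=1}.
                      branch 2.1.1.2.2.2 (add !p5):
                        × closes — contains both p5 and !p5.
          branch 2.1.2 (add !p5):
            × closes — contains both p5 and !p5.
      branch 2.2 (add p3):
        !(((((!p1 || p2) || !p5) -> p3) -> p2) && p5): β-rule — branch into !((((!p1 || p2) || !p5) -> p3) -> p2)  //  !p5.
          branch 2.2.1 (add !((((!p1 || p2) || !p5) -> p3) -> p2)):
            !((((!p1 || p2) || !p5) -> p3) -> p2): α-rule — add (((!p1 || p2) || !p5) -> p3), !p2.
            !((p4 && p5) == !p2): β-rule — branch into (p4 && p5), !!p2  //  !(p4 && p5), !p2.
              branch 2.2.1.1 (add (p4 && p5), !!p2):
                × closes — contains both p2 and !p2.
              branch 2.2.1.2 (add !(p4 && p5), !p2):
                (((!p1 || p2) || !p5) -> p3): β-rule — branch into !((!p1 || p2) || !p5)  //  p3.
                  branch 2.2.1.2.1 (add !((!p1 || p2) || !p5)):
                    !((!p1 || p2) || !p5): α-rule — add !(!p1 || p2), !!p5.
                    !(!p1 || p2): α-rule — add !!p1, !p2.
                    !(p4 && p5): β-rule — branch into !p4  //  !p5.
                      branch 2.2.1.2.1.1 (add !p4):
                        ○ open, literals {p1=1, p2=0, p3=1, p4=0, p5=1}.
                      branch 2.2.1.2.1.2 (add !p5):
                        × closes — contains both p5 and !p5.
                  branch 2.2.1.2.2 (add p3):
                    !(p4 && p5): β-rule — branch into !p4  //  !p5.
                      branch 2.2.1.2.2.1 (add !p4):
                        ○ open, literals {p2=0, p3=1, p4=0}.
                      branch 2.2.1.2.2.2 (add !p5):
                        ○ open, literals {p2=0, p3=1, p5=0}.
          branch 2.2.2 (add !p5):
            !((p4 && p5) == !p2): β-rule — branch into (p4 && p5), !!p2  //  !(p4 && p5), !p2.
              branch 2.2.2.1 (add (p4 && p5), !!p2):
                (p4 && p5): α-rule — add p4, p5.
                × closes — contains both p5 and !p5.
              branch 2.2.2.2 (add !(p4 && p5), !p2):
                !(p4 && p5): β-rule — branch into !p4  //  !p5.
                  branch 2.2.2.2.1 (add !p4):
                    ○ open, literals {p2=0, p3=1, p4=0, p5=0}.
                  branch 2.2.2.2.2 (add !p5):
                    ○ open, literals {p2=0, p3=1, p5=0}.
8 branches closed, 12 open.
An open branch gives a countermodel: p1=1, p2=0, p3=1, p5=1 (unmentioned atoms arbitrary); under it the original formula is false.

Not valid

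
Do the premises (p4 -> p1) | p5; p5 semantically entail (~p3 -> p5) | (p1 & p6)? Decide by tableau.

Yes

Initial set: {((p4 -> p1) | p5); p5; ~((~p3 -> p5) | (p1 & p6))}.
~((~p3 -> p5) | (p1 & p6)): α-rule — add ~(~p3 -> p5), ~(p1 & p6).
~(~p3 -> p5): α-rule — add ~p3, ~p5.
× closes — contains both p5 and ~p5.
All 1 branch closes.
Every branch closed, so the premises entail the conclusion.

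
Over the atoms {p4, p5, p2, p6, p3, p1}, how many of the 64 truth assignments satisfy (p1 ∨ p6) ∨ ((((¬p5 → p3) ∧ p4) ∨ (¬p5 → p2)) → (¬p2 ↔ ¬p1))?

56

Initial set: {T ((p1 ∨ p6) ∨ ((((¬p5 → p3) ∧ p4) ∨ (¬p5 → p2)) → (¬p2 ↔ ¬p1)))}.
T ((p1 ∨ p6) ∨ ((((¬p5 → p3) ∧ p4) ∨ (¬p5 → p2)) → (¬p2 ↔ ¬p1))): β-rule — branch into T (p1 ∨ p6)  //  T ((((¬p5 → p3) ∧ p4) ∨ (¬p5 → p2)) → (¬p2 ↔ ¬p1)).
  branch 1 (add T (p1 ∨ p6)):
    T (p1 ∨ p6): β-rule — branch into T p1  //  T p6.
      branch 1.1 (add T p1):
        ○ open, literals {p1=1}.
      branch 1.2 (add T p6):
        ○ open, literals {p6=1}.
  branch 2 (add T ((((¬p5 → p3) ∧ p4) ∨ (¬p5 → p2)) → (¬p2 ↔ ¬p1))):
    T ((((¬p5 → p3) ∧ p4) ∨ (¬p5 → p2)) → (¬p2 ↔ ¬p1)): β-rule — branch into F (((¬p5 → p3) ∧ p4) ∨ (¬p5 → p2))  //  T (¬p2 ↔ ¬p1).
      branch 2.1 (add F (((¬p5 → p3) ∧ p4) ∨ (¬p5 → p2))):
        F (((¬p5 → p3) ∧ p4) ∨ (¬p5 → p2)): α-rule — add F ((¬p5 → p3) ∧ p4), F (¬p5 → p2).
        F (¬p5 → p2): α-rule — add T ¬p5, F p2.
        F ((¬p5 → p3) ∧ p4): β-rule — branch into F (¬p5 → p3)  //  F p4.
          branch 2.1.1 (add F (¬p5 → p3)):
            F (¬p5 → p3): α-rule — add T ¬p5, F p3.
            ○ open, literals {p2=0, p3=0, p5=0}.
          branch 2.1.2 (add F p4):
            ○ open, literals {p2=0, p4=0, p5=0}.
      branch 2.2 (add T (¬p2 ↔ ¬p1)):
        T (¬p2 ↔ ¬p1): β-rule — branch into T ¬p2, T ¬p1  //  F ¬p2, F ¬p1.
          branch 2.2.1 (add T ¬p2, T ¬p1):
            ○ open, literals {p1=0, p2=0}.
          branch 2.2.2 (add F ¬p2, F ¬p1):
            ○ open, literals {p1=1, p2=1}.
0 branches closed, 6 open.
Each open branch fixes some atoms; the unmentioned ones are free. Counting distinct full assignments: branch {p1=1} (p4, p5, p2, p6, p3) contributes 32 new; branch {p6=1} (p4, p5, p2, p3, p1) contributes 16 new; branch {p2=0, p3=0, p5=0} (p4, p6, p1) contributes 2 new; branch {p2=0, p4=0, p5=0} (p6, p3, p1) contributes 1 new; branch {p1=0, p2=0} (p4, p5, p6, p3) contributes 5 new; branch {p1=1, p2=1} (p4, p5, p6, p3) contributes 0 new. Total: 56.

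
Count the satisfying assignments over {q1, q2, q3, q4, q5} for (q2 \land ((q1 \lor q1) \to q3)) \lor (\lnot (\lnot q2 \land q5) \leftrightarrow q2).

Initial set: {((q2 \land ((q1 \lor q1) \to q3)) \lor (\lnot (\lnot q2 \land q5) \leftrightarrow q2))}.
((q2 \land ((q1 \lor q1) \to q3)) \lor (\lnot (\lnot q2 \land q5) \leftrightarrow q2)): β-rule — branch into (q2 \land ((q1 \lor q1) \to q3))  //  (\lnot (\lnot q2 \land q5) \leftrightarrow q2).
  branch 1 (add (q2 \land ((q1 \lor q1) \to q3))):
    (q2 \land ((q1 \lor q1) \to q3)): α-rule — add q2, ((q1 \lor q1) \to q3).
    ((q1 \lor q1) \to q3): β-rule — branch into \lnot (q1 \lor q1)  //  q3.
      branch 1.1 (add \lnot (q1 \lor q1)):
        \lnot (q1 \lor q1): α-rule — add \lnot q1, \lnot q1.
        ○ open, literals {q1=false, q2=true}.
      branch 1.2 (add q3):
        ○ open, literals {q2=true, q3=true}.
  branch 2 (add (\lnot (\lnot q2 \land q5) \leftrightarrow q2)):
    (\lnot (\lnot q2 \land q5) \leftrightarrow q2): β-rule — branch into \lnot (\lnot q2 \land q5), q2  //  \lnot \lnot (\lnot q2 \land q5), \lnot q2.
      branch 2.1 (add \lnot (\lnot q2 \land q5), q2):
        \lnot (\lnot q2 \land q5): β-rule — branch into \lnot \lnot q2  //  \lnot q5.
          branch 2.1.1 (add \lnot \lnot q2):
            ○ open, literals {q2=true}.
          branch 2.1.2 (add \lnot q5):
            ○ open, literals {q2=true, q5=false}.
      branch 2.2 (add \lnot \lnot (\lnot q2 \land q5), \lnot q2):
        \lnot \lnot (\lnot q2 \land q5): α-rule — add \lnot q2, q5.
        ○ open, literals {q2=false, q5=true}.
0 branches closed, 5 open.
Each open branch fixes some atoms; the unmentioned ones are free. Counting distinct full assignments: branch {q1=false, q2=true} (q3, q4, q5) contributes 8 new; branch {q2=true, q3=true} (q1, q4, q5) contributes 4 new; branch {q2=true} (q1, q3, q4, q5) contributes 4 new; branch {q2=true, q5=false} (q1, q3, q4) contributes 0 new; branch {q2=false, q5=true} (q1, q3, q4) contributes 8 new. Total: 24.

24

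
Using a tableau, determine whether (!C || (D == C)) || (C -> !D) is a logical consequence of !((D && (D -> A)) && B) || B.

Yes

Initial set: {(!((D && (D -> A)) && B) || B); !((!C || (D == C)) || (C -> !D))}.
!((!C || (D == C)) || (C -> !D)): α-rule — add !(!C || (D == C)), !(C -> !D).
!(!C || (D == C)): α-rule — add !!C, !(D == C).
!(C -> !D): α-rule — add C, !!D.
(!((D && (D -> A)) && B) || B): β-rule — branch into !((D && (D -> A)) && B)  //  B.
  branch 1 (add !((D && (D -> A)) && B)):
    !(D == C): β-rule — branch into D, !C  //  !D, C.
      branch 1.1 (add D, !C):
        × closes — contains both C and !C.
      branch 1.2 (add !D, C):
        × closes — contains both D and !D.
  branch 2 (add B):
    !(D == C): β-rule — branch into D, !C  //  !D, C.
      branch 2.1 (add D, !C):
        × closes — contains both C and !C.
      branch 2.2 (add !D, C):
        × closes — contains both D and !D.
All 4 branches close.
Every branch closed, so the premises entail the conclusion.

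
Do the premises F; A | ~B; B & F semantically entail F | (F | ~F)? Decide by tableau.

Yes

Initial set: {T F; T (A | ~B); T (B & F); F (F | (F | ~F))}.
T (B & F): α-rule — add T B, T F.
F (F | (F | ~F)): α-rule — add F F, F (F | ~F).
× closes — contains both F and ~F.
All 1 branch closes.
Every branch closed, so the premises entail the conclusion.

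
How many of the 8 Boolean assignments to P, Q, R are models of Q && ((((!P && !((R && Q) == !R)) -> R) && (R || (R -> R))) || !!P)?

3

Initial set: {(Q && ((((!P && !((R && Q) == !R)) -> R) && (R || (R -> R))) || !!P))}.
(Q && ((((!P && !((R && Q) == !R)) -> R) && (R || (R -> R))) || !!P)): α-rule — add Q, ((((!P && !((R && Q) == !R)) -> R) && (R || (R -> R))) || !!P).
((((!P && !((R && Q) == !R)) -> R) && (R || (R -> R))) || !!P): β-rule — branch into (((!P && !((R && Q) == !R)) -> R) && (R || (R -> R)))  //  !!P.
  branch 1 (add (((!P && !((R && Q) == !R)) -> R) && (R || (R -> R)))):
    (((!P && !((R && Q) == !R)) -> R) && (R || (R -> R))): α-rule — add ((!P && !((R && Q) == !R)) -> R), (R || (R -> R)).
    ((!P && !((R && Q) == !R)) -> R): β-rule — branch into !(!P && !((R && Q) == !R))  //  R.
      branch 1.1 (add !(!P && !((R && Q) == !R))):
        (R || (R -> R)): β-rule — branch into R  //  (R -> R).
          branch 1.1.1 (add R):
            !(!P && !((R && Q) == !R)): β-rule — branch into !!P  //  !!((R && Q) == !R).
              branch 1.1.1.1 (add !!P):
                ○ open, literals {P=1, Q=1, R=1}.
              branch 1.1.1.2 (add !!((R && Q) == !R)):
                !!((R && Q) == !R): β-rule — branch into (R && Q), !R  //  !(R && Q), !!R.
                  branch 1.1.1.2.1 (add (R && Q), !R):
                    × closes — contains both R and !R.
                  branch 1.1.1.2.2 (add !(R && Q), !!R):
                    !(R && Q): β-rule — branch into !R  //  !Q.
                      branch 1.1.1.2.2.1 (add !R):
                        × closes — contains both R and !R.
                      branch 1.1.1.2.2.2 (add !Q):
                        × closes — contains both Q and !Q.
          branch 1.1.2 (add (R -> R)):
            !(!P && !((R && Q) == !R)): β-rule — branch into !!P  //  !!((R && Q) == !R).
              branch 1.1.2.1 (add !!P):
                (R -> R): β-rule — branch into !R  //  R.
                  branch 1.1.2.1.1 (add !R):
                    ○ open, literals {P=1, Q=1, R=0}.
                  branch 1.1.2.1.2 (add R):
                    ○ open, literals {P=1, Q=1, R=1}.
              branch 1.1.2.2 (add !!((R && Q) == !R)):
                (R -> R): β-rule — branch into !R  //  R.
                  branch 1.1.2.2.1 (add !R):
                    !!((R && Q) == !R): β-rule — branch into (R && Q), !R  //  !(R && Q), !!R.
                      branch 1.1.2.2.1.1 (add (R && Q), !R):
                        (R && Q): α-rule — add R, Q.
                        × closes — contains both R and !R.
                      branch 1.1.2.2.1.2 (add !(R && Q), !!R):
                        × closes — contains both R and !R.
                  branch 1.1.2.2.2 (add R):
                    !!((R && Q) == !R): β-rule — branch into (R && Q), !R  //  !(R && Q), !!R.
                      branch 1.1.2.2.2.1 (add (R && Q), !R):
                        × closes — contains both R and !R.
                      branch 1.1.2.2.2.2 (add !(R && Q), !!R):
                        !(R && Q): β-rule — branch into !R  //  !Q.
                          branch 1.1.2.2.2.2.1 (add !R):
                            × closes — contains both R and !R.
                          branch 1.1.2.2.2.2.2 (add !Q):
                            × closes — contains both Q and !Q.
      branch 1.2 (add R):
        (R || (R -> R)): β-rule — branch into R  //  (R -> R).
          branch 1.2.1 (add R):
            ○ open, literals {Q=1, R=1}.
          branch 1.2.2 (add (R -> R)):
            (R -> R): β-rule — branch into !R  //  R.
              branch 1.2.2.1 (add !R):
                × closes — contains both R and !R.
              branch 1.2.2.2 (add R):
                ○ open, literals {Q=1, R=1}.
  branch 2 (add !!P):
    !!P: drop double negation, giving P.
    ○ open, literals {P=1, Q=1}.
9 branches closed, 6 open.
Each open branch fixes some atoms; the unmentioned ones are free. Counting distinct full assignments: branch {P=1, Q=1, R=1} (none free) contributes 1 new; branch {P=1, Q=1, R=0} (none free) contributes 1 new; branch {P=1, Q=1, R=1} (none free) contributes 0 new; branch {Q=1, R=1} (P) contributes 1 new; branch {Q=1, R=1} (P) contributes 0 new; branch {P=1, Q=1} (R) contributes 0 new. Total: 3.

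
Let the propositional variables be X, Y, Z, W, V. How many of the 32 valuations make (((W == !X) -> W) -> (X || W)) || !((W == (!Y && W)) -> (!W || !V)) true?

Initial set: {((((W == !X) -> W) -> (X || W)) || !((W == (!Y && W)) -> (!W || !V)))}.
((((W == !X) -> W) -> (X || W)) || !((W == (!Y && W)) -> (!W || !V))): β-rule — branch into (((W == !X) -> W) -> (X || W))  //  !((W == (!Y && W)) -> (!W || !V)).
  branch 1 (add (((W == !X) -> W) -> (X || W))):
    (((W == !X) -> W) -> (X || W)): β-rule — branch into !((W == !X) -> W)  //  (X || W).
      branch 1.1 (add !((W == !X) -> W)):
        !((W == !X) -> W): α-rule — add (W == !X), !W.
        (W == !X): β-rule — branch into W, !X  //  !W, !!X.
          branch 1.1.1 (add W, !X):
            × closes — contains both W and !W.
          branch 1.1.2 (add !W, !!X):
            ○ open, literals {W=false, X=true}.
      branch 1.2 (add (X || W)):
        (X || W): β-rule — branch into X  //  W.
          branch 1.2.1 (add X):
            ○ open, literals {X=true}.
          branch 1.2.2 (add W):
            ○ open, literals {W=true}.
  branch 2 (add !((W == (!Y && W)) -> (!W || !V))):
    !((W == (!Y && W)) -> (!W || !V)): α-rule — add (W == (!Y && W)), !(!W || !V).
    !(!W || !V): α-rule — add !!W, !!V.
    (W == (!Y && W)): β-rule — branch into W, (!Y && W)  //  !W, !(!Y && W).
      branch 2.1 (add W, (!Y && W)):
        (!Y && W): α-rule — add !Y, W.
        ○ open, literals {V=true, W=true, Y=false}.
      branch 2.2 (add !W, !(!Y && W)):
        × closes — contains both W and !W.
2 branches closed, 4 open.
Each open branch fixes some atoms; the unmentioned ones are free. Counting distinct full assignments: branch {W=false, X=true} (Y, Z, V) contributes 8 new; branch {X=true} (Y, Z, W, V) contributes 8 new; branch {W=true} (X, Y, Z, V) contributes 8 new; branch {V=true, W=true, Y=false} (X, Z) contributes 0 new. Total: 24.

24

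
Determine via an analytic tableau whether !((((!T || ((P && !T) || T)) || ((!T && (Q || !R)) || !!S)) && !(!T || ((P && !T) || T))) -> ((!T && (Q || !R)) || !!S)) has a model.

Initial set: {T !((((!T || ((P && !T) || T)) || ((!T && (Q || !R)) || !!S)) && !(!T || ((P && !T) || T))) -> ((!T && (Q || !R)) || !!S))}.
T !((((!T || ((P && !T) || T)) || ((!T && (Q || !R)) || !!S)) && !(!T || ((P && !T) || T))) -> ((!T && (Q || !R)) || !!S)): α-rule — add T (((!T || ((P && !T) || T)) || ((!T && (Q || !R)) || !!S)) && !(!T || ((P && !T) || T))), F ((!T && (Q || !R)) || !!S).
T (((!T || ((P && !T) || T)) || ((!T && (Q || !R)) || !!S)) && !(!T || ((P && !T) || T))): α-rule — add T ((!T || ((P && !T) || T)) || ((!T && (Q || !R)) || !!S)), T !(!T || ((P && !T) || T)).
F ((!T && (Q || !R)) || !!S): α-rule — add F (!T && (Q || !R)), F !!S.
T !(!T || ((P && !T) || T)): α-rule — add F !T, F ((P && !T) || T).
F !!S: drop double negation, giving F S.
F ((P && !T) || T): α-rule — add F (P && !T), F T.
× closes — contains both T and !T.
All 1 branch closes.
Every branch closed; the formula is unsatisfiable.

Unsatisfiable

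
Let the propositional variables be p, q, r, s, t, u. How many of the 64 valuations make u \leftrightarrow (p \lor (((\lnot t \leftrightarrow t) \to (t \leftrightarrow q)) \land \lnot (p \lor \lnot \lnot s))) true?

Initial set: {(u \leftrightarrow (p \lor (((\lnot t \leftrightarrow t) \to (t \leftrightarrow q)) \land \lnot (p \lor \lnot \lnot s))))}.
(u \leftrightarrow (p \lor (((\lnot t \leftrightarrow t) \to (t \leftrightarrow q)) \land \lnot (p \lor \lnot \lnot s)))): β-rule — branch into u, (p \lor (((\lnot t \leftrightarrow t) \to (t \leftrightarrow q)) \land \lnot (p \lor \lnot \lnot s)))  //  \lnot u, \lnot (p \lor (((\lnot t \leftrightarrow t) \to (t \leftrightarrow q)) \land \lnot (p \lor \lnot \lnot s))).
  branch 1 (add u, (p \lor (((\lnot t \leftrightarrow t) \to (t \leftrightarrow q)) \land \lnot (p \lor \lnot \lnot s)))):
    (p \lor (((\lnot t \leftrightarrow t) \to (t \leftrightarrow q)) \land \lnot (p \lor \lnot \lnot s))): β-rule — branch into p  //  (((\lnot t \leftrightarrow t) \to (t \leftrightarrow q)) \land \lnot (p \lor \lnot \lnot s)).
      branch 1.1 (add p):
        ○ open, literals {p=true, u=true}.
      branch 1.2 (add (((\lnot t \leftrightarrow t) \to (t \leftrightarrow q)) \land \lnot (p \lor \lnot \lnot s))):
        (((\lnot t \leftrightarrow t) \to (t \leftrightarrow q)) \land \lnot (p \lor \lnot \lnot s)): α-rule — add ((\lnot t \leftrightarrow t) \to (t \leftrightarrow q)), \lnot (p \lor \lnot \lnot s).
        \lnot (p \lor \lnot \lnot s): α-rule — add \lnot p, \lnot \lnot \lnot s.
        \lnot \lnot \lnot s: drop double negation, giving \lnot s.
        ((\lnot t \leftrightarrow t) \to (t \leftrightarrow q)): β-rule — branch into \lnot (\lnot t \leftrightarrow t)  //  (t \leftrightarrow q).
          branch 1.2.1 (add \lnot (\lnot t \leftrightarrow t)):
            \lnot (\lnot t \leftrightarrow t): β-rule — branch into \lnot t, \lnot t  //  \lnot \lnot t, t.
              branch 1.2.1.1 (add \lnot t, \lnot t):
                ○ open, literals {p=false, s=false, t=false, u=true}.
              branch 1.2.1.2 (add \lnot \lnot t, t):
                ○ open, literals {p=false, s=false, t=true, u=true}.
          branch 1.2.2 (add (t \leftrightarrow q)):
            (t \leftrightarrow q): β-rule — branch into t, q  //  \lnot t, \lnot q.
              branch 1.2.2.1 (add t, q):
                ○ open, literals {p=false, q=true, s=false, t=true, u=true}.
              branch 1.2.2.2 (add \lnot t, \lnot q):
                ○ open, literals {p=false, q=false, s=false, t=false, u=true}.
  branch 2 (add \lnot u, \lnot (p \lor (((\lnot t \leftrightarrow t) \to (t \leftrightarrow q)) \land \lnot (p \lor \lnot \lnot s)))):
    \lnot (p \lor (((\lnot t \leftrightarrow t) \to (t \leftrightarrow q)) \land \lnot (p \lor \lnot \lnot s))): α-rule — add \lnot p, \lnot (((\lnot t \leftrightarrow t) \to (t \leftrightarrow q)) \land \lnot (p \lor \lnot \lnot s)).
    \lnot (((\lnot t \leftrightarrow t) \to (t \leftrightarrow q)) \land \lnot (p \lor \lnot \lnot s)): β-rule — branch into \lnot ((\lnot t \leftrightarrow t) \to (t \leftrightarrow q))  //  \lnot \lnot (p \lor \lnot \lnot s).
      branch 2.1 (add \lnot ((\lnot t \leftrightarrow t) \to (t \leftrightarrow q))):
        \lnot ((\lnot t \leftrightarrow t) \to (t \leftrightarrow q)): α-rule — add (\lnot t \leftrightarrow t), \lnot (t \leftrightarrow q).
        (\lnot t \leftrightarrow t): β-rule — branch into \lnot t, t  //  \lnot \lnot t, \lnot t.
          branch 2.1.1 (add \lnot t, t):
            × closes — contains both t and \lnot t.
          branch 2.1.2 (add \lnot \lnot t, \lnot t):
            × closes — contains both t and \lnot t.
      branch 2.2 (add \lnot \lnot (p \lor \lnot \lnot s)):
        \lnot \lnot (p \lor \lnot \lnot s): β-rule — branch into p  //  \lnot \lnot s.
          branch 2.2.1 (add p):
            × closes — contains both p and \lnot p.
          branch 2.2.2 (add \lnot \lnot s):
            \lnot \lnot s: drop double negation, giving s.
            ○ open, literals {p=false, s=true, u=false}.
3 branches closed, 6 open.
Each open branch fixes some atoms; the unmentioned ones are free. Counting distinct full assignments: branch {p=true, u=true} (q, r, s, t) contributes 16 new; branch {p=false, s=false, t=false, u=true} (q, r) contributes 4 new; branch {p=false, s=false, t=true, u=true} (q, r) contributes 4 new; branch {p=false, q=true, s=false, t=true, u=true} (r) contributes 0 new; branch {p=false, q=false, s=false, t=false, u=true} (r) contributes 0 new; branch {p=false, s=true, u=false} (q, r, t) contributes 8 new. Total: 32.

32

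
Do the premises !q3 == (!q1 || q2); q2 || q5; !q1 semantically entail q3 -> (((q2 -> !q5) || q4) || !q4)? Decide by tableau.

Initial set: {T (!q3 == (!q1 || q2)); T (q2 || q5); T !q1; F (q3 -> (((q2 -> !q5) || q4) || !q4))}.
F (q3 -> (((q2 -> !q5) || q4) || !q4)): α-rule — add T q3, F (((q2 -> !q5) || q4) || !q4).
F (((q2 -> !q5) || q4) || !q4): α-rule — add F ((q2 -> !q5) || q4), F !q4.
F ((q2 -> !q5) || q4): α-rule — add F (q2 -> !q5), F q4.
× closes — contains both q4 and !q4.
All 1 branch closes.
Every branch closed, so the premises entail the conclusion.

Yes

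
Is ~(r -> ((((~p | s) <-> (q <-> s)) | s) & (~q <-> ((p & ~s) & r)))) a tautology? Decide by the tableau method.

Not valid

Assume the negation and expand:
Initial set: {~~(r -> ((((~p | s) <-> (q <-> s)) | s) & (~q <-> ((p & ~s) & r))))}.
~~(r -> ((((~p | s) <-> (q <-> s)) | s) & (~q <-> ((p & ~s) & r)))): β-rule — branch into ~r  //  ((((~p | s) <-> (q <-> s)) | s) & (~q <-> ((p & ~s) & r))).
  branch 1 (add ~r):
    ○ open, literals {r=F}.
  branch 2 (add ((((~p | s) <-> (q <-> s)) | s) & (~q <-> ((p & ~s) & r)))):
    ((((~p | s) <-> (q <-> s)) | s) & (~q <-> ((p & ~s) & r))): α-rule — add (((~p | s) <-> (q <-> s)) | s), (~q <-> ((p & ~s) & r)).
    (((~p | s) <-> (q <-> s)) | s): β-rule — branch into ((~p | s) <-> (q <-> s))  //  s.
      branch 2.1 (add ((~p | s) <-> (q <-> s))):
        (~q <-> ((p & ~s) & r)): β-rule — branch into ~q, ((p & ~s) & r)  //  ~~q, ~((p & ~s) & r).
          branch 2.1.1 (add ~q, ((p & ~s) & r)):
            ((p & ~s) & r): α-rule — add (p & ~s), r.
            (p & ~s): α-rule — add p, ~s.
            ((~p | s) <-> (q <-> s)): β-rule — branch into (~p | s), (q <-> s)  //  ~(~p | s), ~(q <-> s).
              branch 2.1.1.1 (add (~p | s), (q <-> s)):
                (~p | s): β-rule — branch into ~p  //  s.
                  branch 2.1.1.1.1 (add ~p):
                    × closes — contains both p and ~p.
                  branch 2.1.1.1.2 (add s):
                    × closes — contains both s and ~s.
              branch 2.1.1.2 (add ~(~p | s), ~(q <-> s)):
                ~(~p | s): α-rule — add ~~p, ~s.
                ~(q <-> s): β-rule — branch into q, ~s  //  ~q, s.
                  branch 2.1.1.2.1 (add q, ~s):
                    × closes — contains both q and ~q.
                  branch 2.1.1.2.2 (add ~q, s):
                    × closes — contains both s and ~s.
          branch 2.1.2 (add ~~q, ~((p & ~s) & r)):
            ((~p | s) <-> (q <-> s)): β-rule — branch into (~p | s), (q <-> s)  //  ~(~p | s), ~(q <-> s).
              branch 2.1.2.1 (add (~p | s), (q <-> s)):
                ~((p & ~s) & r): β-rule — branch into ~(p & ~s)  //  ~r.
                  branch 2.1.2.1.1 (add ~(p & ~s)):
                    (~p | s): β-rule — branch into ~p  //  s.
                      branch 2.1.2.1.1.1 (add ~p):
                        (q <-> s): β-rule — branch into q, s  //  ~q, ~s.
                          branch 2.1.2.1.1.1.1 (add q, s):
                            ~(p & ~s): β-rule — branch into ~p  //  ~~s.
                              branch 2.1.2.1.1.1.1.1 (add ~p):
                                ○ open, literals {p=F, q=T, s=T}.
                              branch 2.1.2.1.1.1.1.2 (add ~~s):
                                ○ open, literals {p=F, q=T, s=T}.
                          branch 2.1.2.1.1.1.2 (add ~q, ~s):
                            × closes — contains both q and ~q.
                      branch 2.1.2.1.1.2 (add s):
                        (q <-> s): β-rule — branch into q, s  //  ~q, ~s.
                          branch 2.1.2.1.1.2.1 (add q, s):
                            ~(p & ~s): β-rule — branch into ~p  //  ~~s.
                              branch 2.1.2.1.1.2.1.1 (add ~p):
                                ○ open, literals {p=F, q=T, s=T}.
                              branch 2.1.2.1.1.2.1.2 (add ~~s):
                                ○ open, literals {q=T, s=T}.
                          branch 2.1.2.1.1.2.2 (add ~q, ~s):
                            × closes — contains both q and ~q.
                  branch 2.1.2.1.2 (add ~r):
                    (~p | s): β-rule — branch into ~p  //  s.
                      branch 2.1.2.1.2.1 (add ~p):
                        (q <-> s): β-rule — branch into q, s  //  ~q, ~s.
                          branch 2.1.2.1.2.1.1 (add q, s):
                            ○ open, literals {p=F, q=T, r=F, s=T}.
                          branch 2.1.2.1.2.1.2 (add ~q, ~s):
                            × closes — contains both q and ~q.
                      branch 2.1.2.1.2.2 (add s):
                        (q <-> s): β-rule — branch into q, s  //  ~q, ~s.
                          branch 2.1.2.1.2.2.1 (add q, s):
                            ○ open, literals {q=T, r=F, s=T}.
                          branch 2.1.2.1.2.2.2 (add ~q, ~s):
                            × closes — contains both q and ~q.
              branch 2.1.2.2 (add ~(~p | s), ~(q <-> s)):
                ~(~p | s): α-rule — add ~~p, ~s.
                ~((p & ~s) & r): β-rule — branch into ~(p & ~s)  //  ~r.
                  branch 2.1.2.2.1 (add ~(p & ~s)):
                    ~(q <-> s): β-rule — branch into q, ~s  //  ~q, s.
                      branch 2.1.2.2.1.1 (add q, ~s):
                        ~(p & ~s): β-rule — branch into ~p  //  ~~s.
                          branch 2.1.2.2.1.1.1 (add ~p):
                            × closes — contains both p and ~p.
                          branch 2.1.2.2.1.1.2 (add ~~s):
                            × closes — contains both s and ~s.
                      branch 2.1.2.2.1.2 (add ~q, s):
                        × closes — contains both q and ~q.
                  branch 2.1.2.2.2 (add ~r):
                    ~(q <-> s): β-rule — branch into q, ~s  //  ~q, s.
                      branch 2.1.2.2.2.1 (add q, ~s):
                        ○ open, literals {p=T, q=T, r=F, s=F}.
                      branch 2.1.2.2.2.2 (add ~q, s):
                        × closes — contains both q and ~q.
      branch 2.2 (add s):
        (~q <-> ((p & ~s) & r)): β-rule — branch into ~q, ((p & ~s) & r)  //  ~~q, ~((p & ~s) & r).
          branch 2.2.1 (add ~q, ((p & ~s) & r)):
            ((p & ~s) & r): α-rule — add (p & ~s), r.
            (p & ~s): α-rule — add p, ~s.
            × closes — contains both s and ~s.
          branch 2.2.2 (add ~~q, ~((p & ~s) & r)):
            ~((p & ~s) & r): β-rule — branch into ~(p & ~s)  //  ~r.
              branch 2.2.2.1 (add ~(p & ~s)):
                ~(p & ~s): β-rule — branch into ~p  //  ~~s.
                  branch 2.2.2.1.1 (add ~p):
                    ○ open, literals {p=F, q=T, s=T}.
                  branch 2.2.2.1.2 (add ~~s):
                    ○ open, literals {q=T, s=T}.
              branch 2.2.2.2 (add ~r):
                ○ open, literals {q=T, r=F, s=T}.
13 branches closed, 11 open.
An open branch gives a countermodel: r=F (unmentioned atoms arbitrary); under it the original formula is false.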